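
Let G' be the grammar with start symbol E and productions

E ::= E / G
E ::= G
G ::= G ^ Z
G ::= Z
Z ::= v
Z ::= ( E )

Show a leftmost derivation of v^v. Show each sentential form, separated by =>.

E => G   [E ::= G]
G => G^Z   [G ::= G ^ Z]
G^Z => Z^Z   [G ::= Z]
Z^Z => v^Z   [Z ::= v]
v^Z => v^v   [Z ::= v]

E => G => G^Z => Z^Z => v^Z => v^v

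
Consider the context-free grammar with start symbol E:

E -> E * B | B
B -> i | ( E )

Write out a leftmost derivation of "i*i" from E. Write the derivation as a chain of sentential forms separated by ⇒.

E⇒E*B⇒B*B⇒i*B⇒i*i

E ⇒ E*B   [E -> E * B]
E*B ⇒ B*B   [E -> B]
B*B ⇒ i*B   [B -> i]
i*B ⇒ i*i   [B -> i]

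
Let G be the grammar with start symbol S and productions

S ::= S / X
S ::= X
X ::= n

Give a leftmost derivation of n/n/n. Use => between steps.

S => S/X   [S ::= S / X]
S/X => S/X/X   [S ::= S / X]
S/X/X => X/X/X   [S ::= X]
X/X/X => n/X/X   [X ::= n]
n/X/X => n/n/X   [X ::= n]
n/n/X => n/n/n   [X ::= n]

S => S/X => S/X/X => X/X/X => n/X/X => n/n/X => n/n/n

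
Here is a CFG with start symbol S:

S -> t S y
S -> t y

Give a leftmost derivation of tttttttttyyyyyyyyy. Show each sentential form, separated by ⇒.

S ⇒ tSy ⇒ ttSyy ⇒ tttSyyy ⇒ ttttSyyyy ⇒ tttttSyyyyy ⇒ ttttttSyyyyyy ⇒ tttttttSyyyyyyy ⇒ ttttttttSyyyyyyyy ⇒ tttttttttyyyyyyyyy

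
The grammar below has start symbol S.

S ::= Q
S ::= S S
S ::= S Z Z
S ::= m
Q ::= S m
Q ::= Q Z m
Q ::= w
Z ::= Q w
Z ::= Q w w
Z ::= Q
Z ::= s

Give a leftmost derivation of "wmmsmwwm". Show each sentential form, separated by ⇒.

S⇒Q⇒QZm⇒wZm⇒wQwwm⇒wQZmwwm⇒wSmZmwwm⇒wmmZmwwm⇒wmmsmwwm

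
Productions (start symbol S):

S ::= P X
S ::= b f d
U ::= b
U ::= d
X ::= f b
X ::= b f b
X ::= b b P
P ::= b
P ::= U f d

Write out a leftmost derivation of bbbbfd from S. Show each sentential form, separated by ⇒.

S⇒PX⇒bX⇒bbbP⇒bbbUfd⇒bbbbfd

S ⇒ PX   [S ::= P X]
PX ⇒ bX   [P ::= b]
bX ⇒ bbbP   [X ::= b b P]
bbbP ⇒ bbbUfd   [P ::= U f d]
bbbUfd ⇒ bbbbfd   [U ::= b]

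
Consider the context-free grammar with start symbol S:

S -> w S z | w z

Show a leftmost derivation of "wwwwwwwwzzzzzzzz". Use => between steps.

S=>wSz=>wwSzz=>wwwSzzz=>wwwwSzzzz=>wwwwwSzzzzz=>wwwwwwSzzzzzz=>wwwwwwwSzzzzzzz=>wwwwwwwwzzzzzzzz

S => wSz   [S -> w S z]
wSz => wwSzz   [S -> w S z]
wwSzz => wwwSzzz   [S -> w S z]
wwwSzzz => wwwwSzzzz   [S -> w S z]
wwwwSzzzz => wwwwwSzzzzz   [S -> w S z]
wwwwwSzzzzz => wwwwwwSzzzzzz   [S -> w S z]
wwwwwwSzzzzzz => wwwwwwwSzzzzzzz   [S -> w S z]
wwwwwwwSzzzzzzz => wwwwwwwwzzzzzzzz   [S -> w z]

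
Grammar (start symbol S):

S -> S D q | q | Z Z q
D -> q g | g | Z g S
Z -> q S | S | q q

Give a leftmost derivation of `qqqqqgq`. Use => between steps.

S => SDq   [S -> S D q]
SDq => ZZqDq   [S -> Z Z q]
ZZqDq => qqZqDq   [Z -> q q]
qqZqDq => qqqqqDq   [Z -> q q]
qqqqqDq => qqqqqgq   [D -> g]

S => SDq => ZZqDq => qqZqDq => qqqqqDq => qqqqqgq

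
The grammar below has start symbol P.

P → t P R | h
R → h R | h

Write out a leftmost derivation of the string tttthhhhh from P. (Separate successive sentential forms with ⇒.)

P ⇒ tPR ⇒ ttPRR ⇒ tttPRRR ⇒ ttttPRRRR ⇒ tttthRRRR ⇒ tttthhRRR ⇒ tttthhhRR ⇒ tttthhhhR ⇒ tttthhhhh

P ⇒ tPR   [P → t P R]
tPR ⇒ ttPRR   [P → t P R]
ttPRR ⇒ tttPRRR   [P → t P R]
tttPRRR ⇒ ttttPRRRR   [P → t P R]
ttttPRRRR ⇒ tttthRRRR   [P → h]
tttthRRRR ⇒ tttthhRRR   [R → h]
tttthhRRR ⇒ tttthhhRR   [R → h]
tttthhhRR ⇒ tttthhhhR   [R → h]
tttthhhhR ⇒ tttthhhhh   [R → h]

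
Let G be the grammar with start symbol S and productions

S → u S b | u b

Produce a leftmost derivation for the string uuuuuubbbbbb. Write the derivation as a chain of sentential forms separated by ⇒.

S ⇒ uSb ⇒ uuSbb ⇒ uuuSbbb ⇒ uuuuSbbbb ⇒ uuuuuSbbbbb ⇒ uuuuuubbbbbb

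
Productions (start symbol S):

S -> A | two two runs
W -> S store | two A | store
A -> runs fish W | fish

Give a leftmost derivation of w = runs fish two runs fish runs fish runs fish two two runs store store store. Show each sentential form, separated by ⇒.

S ⇒ A ⇒ runs fish W ⇒ runs fish two A ⇒ runs fish two runs fish W ⇒ runs fish two runs fish S store ⇒ runs fish two runs fish A store ⇒ runs fish two runs fish runs fish W store ⇒ runs fish two runs fish runs fish S store store ⇒ runs fish two runs fish runs fish A store store ⇒ runs fish two runs fish runs fish runs fish W store store ⇒ runs fish two runs fish runs fish runs fish S store store store ⇒ runs fish two runs fish runs fish runs fish two two runs store store store

S ⇒ A   [S -> A]
A ⇒ runs fish W   [A -> runs fish W]
runs fish W ⇒ runs fish two A   [W -> two A]
runs fish two A ⇒ runs fish two runs fish W   [A -> runs fish W]
runs fish two runs fish W ⇒ runs fish two runs fish S store   [W -> S store]
runs fish two runs fish S store ⇒ runs fish two runs fish A store   [S -> A]
runs fish two runs fish A store ⇒ runs fish two runs fish runs fish W store   [A -> runs fish W]
runs fish two runs fish runs fish W store ⇒ runs fish two runs fish runs fish S store store   [W -> S store]
runs fish two runs fish runs fish S store store ⇒ runs fish two runs fish runs fish A store store   [S -> A]
runs fish two runs fish runs fish A store store ⇒ runs fish two runs fish runs fish runs fish W store store   [A -> runs fish W]
runs fish two runs fish runs fish runs fish W store store ⇒ runs fish two runs fish runs fish runs fish S store store store   [W -> S store]
runs fish two runs fish runs fish runs fish S store store store ⇒ runs fish two runs fish runs fish runs fish two two runs store store store   [S -> two two runs]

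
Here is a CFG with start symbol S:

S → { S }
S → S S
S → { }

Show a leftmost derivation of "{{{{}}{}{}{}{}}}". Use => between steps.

S=>{S}=>{{S}}=>{{SS}}=>{{SSS}}=>{{SSSS}}=>{{{S}SSS}}=>{{{{}}SSS}}=>{{{{}}SSSS}}=>{{{{}}{}SSS}}=>{{{{}}{}{}SS}}=>{{{{}}{}{}{}S}}=>{{{{}}{}{}{}{}}}

S => {S}   [S → { S }]
{S} => {{S}}   [S → { S }]
{{S}} => {{SS}}   [S → S S]
{{SS}} => {{SSS}}   [S → S S]
{{SSS}} => {{SSSS}}   [S → S S]
{{SSSS}} => {{{S}SSS}}   [S → { S }]
{{{S}SSS}} => {{{{}}SSS}}   [S → { }]
{{{{}}SSS}} => {{{{}}SSSS}}   [S → S S]
{{{{}}SSSS}} => {{{{}}{}SSS}}   [S → { }]
{{{{}}{}SSS}} => {{{{}}{}{}SS}}   [S → { }]
{{{{}}{}{}SS}} => {{{{}}{}{}{}S}}   [S → { }]
{{{{}}{}{}{}S}} => {{{{}}{}{}{}{}}}   [S → { }]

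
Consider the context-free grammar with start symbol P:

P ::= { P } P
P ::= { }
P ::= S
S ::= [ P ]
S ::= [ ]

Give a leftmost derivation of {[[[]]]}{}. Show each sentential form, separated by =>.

P=>{P}P=>{S}P=>{[P]}P=>{[S]}P=>{[[P]]}P=>{[[S]]}P=>{[[[]]]}P=>{[[[]]]}{}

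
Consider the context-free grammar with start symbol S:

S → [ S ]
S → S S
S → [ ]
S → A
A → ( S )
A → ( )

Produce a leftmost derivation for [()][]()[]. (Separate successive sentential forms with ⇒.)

S ⇒ SS ⇒ SSS ⇒ SSSS ⇒ [S]SSS ⇒ [A]SSS ⇒ [()]SSS ⇒ [()][]SS ⇒ [()][]AS ⇒ [()][]()S ⇒ [()][]()[]

S ⇒ SS   [S → S S]
SS ⇒ SSS   [S → S S]
SSS ⇒ SSSS   [S → S S]
SSSS ⇒ [S]SSS   [S → [ S ]]
[S]SSS ⇒ [A]SSS   [S → A]
[A]SSS ⇒ [()]SSS   [A → ( )]
[()]SSS ⇒ [()][]SS   [S → [ ]]
[()][]SS ⇒ [()][]AS   [S → A]
[()][]AS ⇒ [()][]()S   [A → ( )]
[()][]()S ⇒ [()][]()[]   [S → [ ]]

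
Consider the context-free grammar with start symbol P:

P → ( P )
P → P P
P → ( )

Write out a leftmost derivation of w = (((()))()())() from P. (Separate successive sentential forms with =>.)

P => PP   [P → P P]
PP => (P)P   [P → ( P )]
(P)P => (PP)P   [P → P P]
(PP)P => (PPP)P   [P → P P]
(PPP)P => ((P)PP)P   [P → ( P )]
((P)PP)P => (((P))PP)P   [P → ( P )]
(((P))PP)P => (((()))PP)P   [P → ( )]
(((()))PP)P => (((()))()P)P   [P → ( )]
(((()))()P)P => (((()))()())P   [P → ( )]
(((()))()())P => (((()))()())()   [P → ( )]

P=>PP=>(P)P=>(PP)P=>(PPP)P=>((P)PP)P=>(((P))PP)P=>(((()))PP)P=>(((()))()P)P=>(((()))()())P=>(((()))()())()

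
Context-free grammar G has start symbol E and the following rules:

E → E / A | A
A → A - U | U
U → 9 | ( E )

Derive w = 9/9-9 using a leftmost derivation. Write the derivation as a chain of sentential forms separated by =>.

E => E/A => A/A => U/A => 9/A => 9/A-U => 9/U-U => 9/9-U => 9/9-9

E => E/A   [E → E / A]
E/A => A/A   [E → A]
A/A => U/A   [A → U]
U/A => 9/A   [U → 9]
9/A => 9/A-U   [A → A - U]
9/A-U => 9/U-U   [A → U]
9/U-U => 9/9-U   [U → 9]
9/9-U => 9/9-9   [U → 9]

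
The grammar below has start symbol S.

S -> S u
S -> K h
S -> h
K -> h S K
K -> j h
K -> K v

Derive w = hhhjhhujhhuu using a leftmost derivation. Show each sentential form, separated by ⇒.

S ⇒ Su   [S -> S u]
Su ⇒ Suu   [S -> S u]
Suu ⇒ Khuu   [S -> K h]
Khuu ⇒ hSKhuu   [K -> h S K]
hSKhuu ⇒ hSuKhuu   [S -> S u]
hSuKhuu ⇒ hKhuKhuu   [S -> K h]
hKhuKhuu ⇒ hhSKhuKhuu   [K -> h S K]
hhSKhuKhuu ⇒ hhhKhuKhuu   [S -> h]
hhhKhuKhuu ⇒ hhhjhhuKhuu   [K -> j h]
hhhjhhuKhuu ⇒ hhhjhhujhhuu   [K -> j h]

S ⇒ Su ⇒ Suu ⇒ Khuu ⇒ hSKhuu ⇒ hSuKhuu ⇒ hKhuKhuu ⇒ hhSKhuKhuu ⇒ hhhKhuKhuu ⇒ hhhjhhuKhuu ⇒ hhhjhhujhhuu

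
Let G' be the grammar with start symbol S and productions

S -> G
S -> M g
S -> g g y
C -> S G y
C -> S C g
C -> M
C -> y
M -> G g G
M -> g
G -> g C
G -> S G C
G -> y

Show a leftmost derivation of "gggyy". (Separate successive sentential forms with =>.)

S=>G=>gC=>gSGy=>gMgGy=>gggGy=>gggyy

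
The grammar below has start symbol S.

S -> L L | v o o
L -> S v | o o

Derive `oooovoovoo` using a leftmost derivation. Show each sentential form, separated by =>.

S => LL   [S -> L L]
LL => SvL   [L -> S v]
SvL => LLvL   [S -> L L]
LLvL => SvLvL   [L -> S v]
SvLvL => LLvLvL   [S -> L L]
LLvLvL => ooLvLvL   [L -> o o]
ooLvLvL => oooovLvL   [L -> o o]
oooovLvL => oooovoovL   [L -> o o]
oooovoovL => oooovoovoo   [L -> o o]

S=>LL=>SvL=>LLvL=>SvLvL=>LLvLvL=>ooLvLvL=>oooovLvL=>oooovoovL=>oooovoovoo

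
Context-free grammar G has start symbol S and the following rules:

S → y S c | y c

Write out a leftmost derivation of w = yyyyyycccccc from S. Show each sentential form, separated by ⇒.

S ⇒ ySc ⇒ yyScc ⇒ yyySccc ⇒ yyyyScccc ⇒ yyyyySccccc ⇒ yyyyyycccccc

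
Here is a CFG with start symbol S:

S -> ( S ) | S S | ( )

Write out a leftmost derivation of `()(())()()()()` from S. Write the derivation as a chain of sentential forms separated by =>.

S=>SS=>SSS=>SSSS=>SSSSS=>SSSSSS=>()SSSSS=>()(S)SSSS=>()(())SSSS=>()(())()SSS=>()(())()()SS=>()(())()()()S=>()(())()()()()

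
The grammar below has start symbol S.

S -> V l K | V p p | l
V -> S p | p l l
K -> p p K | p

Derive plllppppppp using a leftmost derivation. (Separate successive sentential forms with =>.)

S => VlK   [S -> V l K]
VlK => plllK   [V -> p l l]
plllK => plllppK   [K -> p p K]
plllppK => plllppppK   [K -> p p K]
plllppppK => plllppppppK   [K -> p p K]
plllppppppK => plllppppppp   [K -> p]

S => VlK => plllK => plllppK => plllppppK => plllppppppK => plllppppppp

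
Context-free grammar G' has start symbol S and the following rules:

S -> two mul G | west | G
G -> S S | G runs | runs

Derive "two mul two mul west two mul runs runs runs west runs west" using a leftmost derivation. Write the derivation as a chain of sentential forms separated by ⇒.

S ⇒ G ⇒ S S ⇒ two mul G S ⇒ two mul G runs S ⇒ two mul S S runs S ⇒ two mul two mul G S runs S ⇒ two mul two mul G runs S runs S ⇒ two mul two mul G runs runs S runs S ⇒ two mul two mul S S runs runs S runs S ⇒ two mul two mul west S runs runs S runs S ⇒ two mul two mul west two mul G runs runs S runs S ⇒ two mul two mul west two mul runs runs runs S runs S ⇒ two mul two mul west two mul runs runs runs west runs S ⇒ two mul two mul west two mul runs runs runs west runs west

S ⇒ G   [S -> G]
G ⇒ S S   [G -> S S]
S S ⇒ two mul G S   [S -> two mul G]
two mul G S ⇒ two mul G runs S   [G -> G runs]
two mul G runs S ⇒ two mul S S runs S   [G -> S S]
two mul S S runs S ⇒ two mul two mul G S runs S   [S -> two mul G]
two mul two mul G S runs S ⇒ two mul two mul G runs S runs S   [G -> G runs]
two mul two mul G runs S runs S ⇒ two mul two mul G runs runs S runs S   [G -> G runs]
two mul two mul G runs runs S runs S ⇒ two mul two mul S S runs runs S runs S   [G -> S S]
two mul two mul S S runs runs S runs S ⇒ two mul two mul west S runs runs S runs S   [S -> west]
two mul two mul west S runs runs S runs S ⇒ two mul two mul west two mul G runs runs S runs S   [S -> two mul G]
two mul two mul west two mul G runs runs S runs S ⇒ two mul two mul west two mul runs runs runs S runs S   [G -> runs]
two mul two mul west two mul runs runs runs S runs S ⇒ two mul two mul west two mul runs runs runs west runs S   [S -> west]
two mul two mul west two mul runs runs runs west runs S ⇒ two mul two mul west two mul runs runs runs west runs west   [S -> west]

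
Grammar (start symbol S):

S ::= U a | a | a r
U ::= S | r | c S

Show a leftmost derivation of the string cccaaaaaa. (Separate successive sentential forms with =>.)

S => Ua => Sa => Uaa => cSaa => cUaaa => ccSaaa => ccUaaaa => cccSaaaa => cccUaaaaa => cccSaaaaa => cccaaaaaa

S => Ua   [S ::= U a]
Ua => Sa   [U ::= S]
Sa => Uaa   [S ::= U a]
Uaa => cSaa   [U ::= c S]
cSaa => cUaaa   [S ::= U a]
cUaaa => ccSaaa   [U ::= c S]
ccSaaa => ccUaaaa   [S ::= U a]
ccUaaaa => cccSaaaa   [U ::= c S]
cccSaaaa => cccUaaaaa   [S ::= U a]
cccUaaaaa => cccSaaaaa   [U ::= S]
cccSaaaaa => cccaaaaaa   [S ::= a]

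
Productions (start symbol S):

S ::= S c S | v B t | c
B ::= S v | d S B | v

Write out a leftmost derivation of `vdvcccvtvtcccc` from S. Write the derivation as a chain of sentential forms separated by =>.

S => ScS   [S ::= S c S]
ScS => ScScS   [S ::= S c S]
ScScS => vBtcScS   [S ::= v B t]
vBtcScS => vdSBtcScS   [B ::= d S B]
vdSBtcScS => vdvBtBtcScS   [S ::= v B t]
vdvBtBtcScS => vdvSvtBtcScS   [B ::= S v]
vdvSvtBtcScS => vdvScSvtBtcScS   [S ::= S c S]
vdvScSvtBtcScS => vdvccSvtBtcScS   [S ::= c]
vdvccSvtBtcScS => vdvcccvtBtcScS   [S ::= c]
vdvcccvtBtcScS => vdvcccvtvtcScS   [B ::= v]
vdvcccvtvtcScS => vdvcccvtvtcccS   [S ::= c]
vdvcccvtvtcccS => vdvcccvtvtcccc   [S ::= c]

S=>ScS=>ScScS=>vBtcScS=>vdSBtcScS=>vdvBtBtcScS=>vdvSvtBtcScS=>vdvScSvtBtcScS=>vdvccSvtBtcScS=>vdvcccvtBtcScS=>vdvcccvtvtcScS=>vdvcccvtvtcccS=>vdvcccvtvtcccc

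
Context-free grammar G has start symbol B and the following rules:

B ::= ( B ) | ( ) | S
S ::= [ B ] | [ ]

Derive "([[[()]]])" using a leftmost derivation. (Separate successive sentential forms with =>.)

B => (B) => (S) => ([B]) => ([S]) => ([[B]]) => ([[S]]) => ([[[B]]]) => ([[[()]]])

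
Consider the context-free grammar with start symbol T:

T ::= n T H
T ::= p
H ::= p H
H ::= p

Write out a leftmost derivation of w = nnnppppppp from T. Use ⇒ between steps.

T ⇒ nTH   [T ::= n T H]
nTH ⇒ nnTHH   [T ::= n T H]
nnTHH ⇒ nnnTHHH   [T ::= n T H]
nnnTHHH ⇒ nnnpHHH   [T ::= p]
nnnpHHH ⇒ nnnppHH   [H ::= p]
nnnppHH ⇒ nnnpppHH   [H ::= p H]
nnnpppHH ⇒ nnnppppHH   [H ::= p H]
nnnppppHH ⇒ nnnpppppHH   [H ::= p H]
nnnpppppHH ⇒ nnnppppppH   [H ::= p]
nnnppppppH ⇒ nnnppppppp   [H ::= p]

T ⇒ nTH ⇒ nnTHH ⇒ nnnTHHH ⇒ nnnpHHH ⇒ nnnppHH ⇒ nnnpppHH ⇒ nnnppppHH ⇒ nnnpppppHH ⇒ nnnppppppH ⇒ nnnppppppp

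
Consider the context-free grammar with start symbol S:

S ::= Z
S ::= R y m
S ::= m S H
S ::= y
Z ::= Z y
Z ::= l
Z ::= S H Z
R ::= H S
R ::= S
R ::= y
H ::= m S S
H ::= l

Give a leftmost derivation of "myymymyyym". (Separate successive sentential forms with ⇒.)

S ⇒ Rym ⇒ HSym ⇒ mSSSym ⇒ mRymSSym ⇒ mSymSSym ⇒ mRymymSSym ⇒ mSymymSSym ⇒ myymymSSym ⇒ myymymySym ⇒ myymymyyym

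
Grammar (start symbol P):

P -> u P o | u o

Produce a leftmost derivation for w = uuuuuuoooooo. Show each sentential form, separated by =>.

P => uPo => uuPoo => uuuPooo => uuuuPoooo => uuuuuPooooo => uuuuuuoooooo

P => uPo   [P -> u P o]
uPo => uuPoo   [P -> u P o]
uuPoo => uuuPooo   [P -> u P o]
uuuPooo => uuuuPoooo   [P -> u P o]
uuuuPoooo => uuuuuPooooo   [P -> u P o]
uuuuuPooooo => uuuuuuoooooo   [P -> u o]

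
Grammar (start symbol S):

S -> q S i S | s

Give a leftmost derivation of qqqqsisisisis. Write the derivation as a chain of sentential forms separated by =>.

S => qSiS   [S -> q S i S]
qSiS => qqSiSiS   [S -> q S i S]
qqSiSiS => qqqSiSiSiS   [S -> q S i S]
qqqSiSiSiS => qqqqSiSiSiSiS   [S -> q S i S]
qqqqSiSiSiSiS => qqqqsiSiSiSiS   [S -> s]
qqqqsiSiSiSiS => qqqqsisiSiSiS   [S -> s]
qqqqsisiSiSiS => qqqqsisisiSiS   [S -> s]
qqqqsisisiSiS => qqqqsisisisiS   [S -> s]
qqqqsisisisiS => qqqqsisisisis   [S -> s]

S => qSiS => qqSiSiS => qqqSiSiSiS => qqqqSiSiSiSiS => qqqqsiSiSiSiS => qqqqsisiSiSiS => qqqqsisisiSiS => qqqqsisisisiS => qqqqsisisisis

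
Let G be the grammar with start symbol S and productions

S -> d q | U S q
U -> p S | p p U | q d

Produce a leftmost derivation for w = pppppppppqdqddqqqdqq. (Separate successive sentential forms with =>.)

S => USq   [S -> U S q]
USq => ppUSq   [U -> p p U]
ppUSq => ppppUSq   [U -> p p U]
ppppUSq => ppppppUSq   [U -> p p U]
ppppppUSq => ppppppppUSq   [U -> p p U]
ppppppppUSq => pppppppppSSq   [U -> p S]
pppppppppSSq => pppppppppUSqSq   [S -> U S q]
pppppppppUSqSq => pppppppppqdSqSq   [U -> q d]
pppppppppqdSqSq => pppppppppqdUSqqSq   [S -> U S q]
pppppppppqdUSqqSq => pppppppppqdqdSqqSq   [U -> q d]
pppppppppqdqdSqqSq => pppppppppqdqddqqqSq   [S -> d q]
pppppppppqdqddqqqSq => pppppppppqdqddqqqdqq   [S -> d q]

S=>USq=>ppUSq=>ppppUSq=>ppppppUSq=>ppppppppUSq=>pppppppppSSq=>pppppppppUSqSq=>pppppppppqdSqSq=>pppppppppqdUSqqSq=>pppppppppqdqdSqqSq=>pppppppppqdqddqqqSq=>pppppppppqdqddqqqdqq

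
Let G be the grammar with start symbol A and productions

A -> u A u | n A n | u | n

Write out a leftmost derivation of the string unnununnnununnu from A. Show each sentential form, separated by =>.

A => uAu   [A -> u A u]
uAu => unAnu   [A -> n A n]
unAnu => unnAnnu   [A -> n A n]
unnAnnu => unnuAunnu   [A -> u A u]
unnuAunnu => unnunAnunnu   [A -> n A n]
unnunAnunnu => unnunuAununnu   [A -> u A u]
unnunuAununnu => unnununAnununnu   [A -> n A n]
unnununAnununnu => unnununnnununnu   [A -> n]

A => uAu => unAnu => unnAnnu => unnuAunnu => unnunAnunnu => unnunuAununnu => unnununAnununnu => unnununnnununnu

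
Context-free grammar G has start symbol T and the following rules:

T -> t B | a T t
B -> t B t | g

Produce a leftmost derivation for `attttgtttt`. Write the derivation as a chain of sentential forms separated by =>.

T=>aTt=>atBt=>attBtt=>atttBttt=>attttBtttt=>attttgtttt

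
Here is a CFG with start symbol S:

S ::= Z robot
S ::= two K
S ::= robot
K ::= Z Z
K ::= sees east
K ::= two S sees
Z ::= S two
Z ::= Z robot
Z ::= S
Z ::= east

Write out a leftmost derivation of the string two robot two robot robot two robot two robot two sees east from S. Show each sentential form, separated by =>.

S => two K   [S ::= two K]
two K => two Z Z   [K ::= Z Z]
two Z Z => two Z robot Z   [Z ::= Z robot]
two Z robot Z => two S two robot Z   [Z ::= S two]
two S two robot Z => two Z robot two robot Z   [S ::= Z robot]
two Z robot two robot Z => two S two robot two robot Z   [Z ::= S two]
two S two robot two robot Z => two Z robot two robot two robot Z   [S ::= Z robot]
two Z robot two robot two robot Z => two S robot two robot two robot Z   [Z ::= S]
two S robot two robot two robot Z => two Z robot robot two robot two robot Z   [S ::= Z robot]
two Z robot robot two robot two robot Z => two S two robot robot two robot two robot Z   [Z ::= S two]
two S two robot robot two robot two robot Z => two robot two robot robot two robot two robot Z   [S ::= robot]
two robot two robot robot two robot two robot Z => two robot two robot robot two robot two robot S   [Z ::= S]
two robot two robot robot two robot two robot S => two robot two robot robot two robot two robot two K   [S ::= two K]
two robot two robot robot two robot two robot two K => two robot two robot robot two robot two robot two sees east   [K ::= sees east]

S => two K => two Z Z => two Z robot Z => two S two robot Z => two Z robot two robot Z => two S two robot two robot Z => two Z robot two robot two robot Z => two S robot two robot two robot Z => two Z robot robot two robot two robot Z => two S two robot robot two robot two robot Z => two robot two robot robot two robot two robot Z => two robot two robot robot two robot two robot S => two robot two robot robot two robot two robot two K => two robot two robot robot two robot two robot two sees east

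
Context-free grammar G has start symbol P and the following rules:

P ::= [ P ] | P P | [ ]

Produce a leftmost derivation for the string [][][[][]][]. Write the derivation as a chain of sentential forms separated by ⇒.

P ⇒ PP   [P ::= P P]
PP ⇒ []P   [P ::= [ ]]
[]P ⇒ []PP   [P ::= P P]
[]PP ⇒ [][]P   [P ::= [ ]]
[][]P ⇒ [][]PP   [P ::= P P]
[][]PP ⇒ [][][P]P   [P ::= [ P ]]
[][][P]P ⇒ [][][PP]P   [P ::= P P]
[][][PP]P ⇒ [][][[]P]P   [P ::= [ ]]
[][][[]P]P ⇒ [][][[][]]P   [P ::= [ ]]
[][][[][]]P ⇒ [][][[][]][]   [P ::= [ ]]

P ⇒ PP ⇒ []P ⇒ []PP ⇒ [][]P ⇒ [][]PP ⇒ [][][P]P ⇒ [][][PP]P ⇒ [][][[]P]P ⇒ [][][[][]]P ⇒ [][][[][]][]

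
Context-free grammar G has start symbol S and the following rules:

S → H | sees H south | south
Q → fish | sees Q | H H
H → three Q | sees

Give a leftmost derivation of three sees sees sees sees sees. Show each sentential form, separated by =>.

S => H   [S → H]
H => three Q   [H → three Q]
three Q => three sees Q   [Q → sees Q]
three sees Q => three sees sees Q   [Q → sees Q]
three sees sees Q => three sees sees sees Q   [Q → sees Q]
three sees sees sees Q => three sees sees sees H H   [Q → H H]
three sees sees sees H H => three sees sees sees sees H   [H → sees]
three sees sees sees sees H => three sees sees sees sees sees   [H → sees]

S => H => three Q => three sees Q => three sees sees Q => three sees sees sees Q => three sees sees sees H H => three sees sees sees sees H => three sees sees sees sees sees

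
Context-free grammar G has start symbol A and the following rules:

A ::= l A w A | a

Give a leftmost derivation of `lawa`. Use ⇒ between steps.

A ⇒ lAwA   [A ::= l A w A]
lAwA ⇒ lawA   [A ::= a]
lawA ⇒ lawa   [A ::= a]

A ⇒ lAwA ⇒ lawA ⇒ lawa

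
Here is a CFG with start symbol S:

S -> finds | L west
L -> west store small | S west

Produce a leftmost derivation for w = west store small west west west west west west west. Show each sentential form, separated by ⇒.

S ⇒ L west ⇒ S west west ⇒ L west west west ⇒ S west west west west ⇒ L west west west west west ⇒ S west west west west west west ⇒ L west west west west west west west ⇒ west store small west west west west west west west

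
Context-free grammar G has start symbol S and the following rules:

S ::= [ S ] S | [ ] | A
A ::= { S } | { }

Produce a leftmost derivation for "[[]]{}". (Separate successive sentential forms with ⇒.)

S ⇒ [S]S   [S ::= [ S ] S]
[S]S ⇒ [[]]S   [S ::= [ ]]
[[]]S ⇒ [[]]A   [S ::= A]
[[]]A ⇒ [[]]{}   [A ::= { }]

S⇒[S]S⇒[[]]S⇒[[]]A⇒[[]]{}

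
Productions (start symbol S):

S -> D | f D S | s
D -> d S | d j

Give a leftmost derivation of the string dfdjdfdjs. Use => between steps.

S => D => dS => dfDS => dfdjS => dfdjD => dfdjdS => dfdjdfDS => dfdjdfdjS => dfdjdfdjs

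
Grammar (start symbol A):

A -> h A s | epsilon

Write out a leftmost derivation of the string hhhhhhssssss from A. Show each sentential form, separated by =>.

A => hAs   [A -> h A s]
hAs => hhAss   [A -> h A s]
hhAss => hhhAsss   [A -> h A s]
hhhAsss => hhhhAssss   [A -> h A s]
hhhhAssss => hhhhhAsssss   [A -> h A s]
hhhhhAsssss => hhhhhhAssssss   [A -> h A s]
hhhhhhAssssss => hhhhhhssssss   [A -> epsilon]

A => hAs => hhAss => hhhAsss => hhhhAssss => hhhhhAsssss => hhhhhhAssssss => hhhhhhssssss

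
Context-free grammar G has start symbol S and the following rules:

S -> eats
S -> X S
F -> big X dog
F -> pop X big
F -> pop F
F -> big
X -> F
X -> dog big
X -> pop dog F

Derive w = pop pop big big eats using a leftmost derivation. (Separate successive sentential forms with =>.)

S => X S   [S -> X S]
X S => F S   [X -> F]
F S => pop F S   [F -> pop F]
pop F S => pop pop F S   [F -> pop F]
pop pop F S => pop pop big S   [F -> big]
pop pop big S => pop pop big X S   [S -> X S]
pop pop big X S => pop pop big F S   [X -> F]
pop pop big F S => pop pop big big S   [F -> big]
pop pop big big S => pop pop big big eats   [S -> eats]

S => X S => F S => pop F S => pop pop F S => pop pop big S => pop pop big X S => pop pop big F S => pop pop big big S => pop pop big big eats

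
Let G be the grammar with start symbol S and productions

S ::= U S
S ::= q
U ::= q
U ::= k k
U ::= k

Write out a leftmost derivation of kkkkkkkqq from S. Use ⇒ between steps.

S ⇒ US   [S ::= U S]
US ⇒ kS   [U ::= k]
kS ⇒ kUS   [S ::= U S]
kUS ⇒ kkkS   [U ::= k k]
kkkS ⇒ kkkUS   [S ::= U S]
kkkUS ⇒ kkkkkS   [U ::= k k]
kkkkkS ⇒ kkkkkUS   [S ::= U S]
kkkkkUS ⇒ kkkkkkkS   [U ::= k k]
kkkkkkkS ⇒ kkkkkkkUS   [S ::= U S]
kkkkkkkUS ⇒ kkkkkkkqS   [U ::= q]
kkkkkkkqS ⇒ kkkkkkkqq   [S ::= q]

S⇒US⇒kS⇒kUS⇒kkkS⇒kkkUS⇒kkkkkS⇒kkkkkUS⇒kkkkkkkS⇒kkkkkkkUS⇒kkkkkkkqS⇒kkkkkkkqq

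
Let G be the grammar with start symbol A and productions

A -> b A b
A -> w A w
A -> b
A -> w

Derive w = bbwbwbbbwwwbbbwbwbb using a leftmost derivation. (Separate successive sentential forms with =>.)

A => bAb   [A -> b A b]
bAb => bbAbb   [A -> b A b]
bbAbb => bbwAwbb   [A -> w A w]
bbwAwbb => bbwbAbwbb   [A -> b A b]
bbwbAbwbb => bbwbwAwbwbb   [A -> w A w]
bbwbwAwbwbb => bbwbwbAbwbwbb   [A -> b A b]
bbwbwbAbwbwbb => bbwbwbbAbbwbwbb   [A -> b A b]
bbwbwbbAbbwbwbb => bbwbwbbbAbbbwbwbb   [A -> b A b]
bbwbwbbbAbbbwbwbb => bbwbwbbbwAwbbbwbwbb   [A -> w A w]
bbwbwbbbwAwbbbwbwbb => bbwbwbbbwwwbbbwbwbb   [A -> w]

A => bAb => bbAbb => bbwAwbb => bbwbAbwbb => bbwbwAwbwbb => bbwbwbAbwbwbb => bbwbwbbAbbwbwbb => bbwbwbbbAbbbwbwbb => bbwbwbbbwAwbbbwbwbb => bbwbwbbbwwwbbbwbwbb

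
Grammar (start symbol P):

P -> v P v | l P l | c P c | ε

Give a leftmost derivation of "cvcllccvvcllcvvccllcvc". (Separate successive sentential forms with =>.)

P=>cPc=>cvPvc=>cvcPcvc=>cvclPlcvc=>cvcllPllcvc=>cvcllcPcllcvc=>cvcllccPccllcvc=>cvcllccvPvccllcvc=>cvcllccvvPvvccllcvc=>cvcllccvvcPcvvccllcvc=>cvcllccvvclPlcvvccllcvc=>cvcllccvvcllcvvccllcvc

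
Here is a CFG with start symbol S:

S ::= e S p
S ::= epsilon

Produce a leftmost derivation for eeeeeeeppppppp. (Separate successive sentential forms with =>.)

S => eSp => eeSpp => eeeSppp => eeeeSpppp => eeeeeSppppp => eeeeeeSpppppp => eeeeeeeSppppppp => eeeeeeeppppppp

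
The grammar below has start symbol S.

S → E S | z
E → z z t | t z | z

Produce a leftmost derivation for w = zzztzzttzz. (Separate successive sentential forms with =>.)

S => ES   [S → E S]
ES => zS   [E → z]
zS => zES   [S → E S]
zES => zzztS   [E → z z t]
zzztS => zzztES   [S → E S]
zzztES => zzztzztS   [E → z z t]
zzztzztS => zzztzztES   [S → E S]
zzztzztES => zzztzzttzS   [E → t z]
zzztzzttzS => zzztzzttzz   [S → z]

S => ES => zS => zES => zzztS => zzztES => zzztzztS => zzztzztES => zzztzzttzS => zzztzzttzz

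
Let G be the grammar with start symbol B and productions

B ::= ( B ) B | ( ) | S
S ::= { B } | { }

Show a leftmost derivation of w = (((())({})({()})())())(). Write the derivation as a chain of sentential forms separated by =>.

B => (B)B => ((B)B)B => (((B)B)B)B => (((())B)B)B => (((())(B)B)B)B => (((())(S)B)B)B => (((())({})B)B)B => (((())({})(B)B)B)B => (((())({})(S)B)B)B => (((())({})({B})B)B)B => (((())({})({()})B)B)B => (((())({})({()})())B)B => (((())({})({()})())())B => (((())({})({()})())())()

B => (B)B   [B ::= ( B ) B]
(B)B => ((B)B)B   [B ::= ( B ) B]
((B)B)B => (((B)B)B)B   [B ::= ( B ) B]
(((B)B)B)B => (((())B)B)B   [B ::= ( )]
(((())B)B)B => (((())(B)B)B)B   [B ::= ( B ) B]
(((())(B)B)B)B => (((())(S)B)B)B   [B ::= S]
(((())(S)B)B)B => (((())({})B)B)B   [S ::= { }]
(((())({})B)B)B => (((())({})(B)B)B)B   [B ::= ( B ) B]
(((())({})(B)B)B)B => (((())({})(S)B)B)B   [B ::= S]
(((())({})(S)B)B)B => (((())({})({B})B)B)B   [S ::= { B }]
(((())({})({B})B)B)B => (((())({})({()})B)B)B   [B ::= ( )]
(((())({})({()})B)B)B => (((())({})({()})())B)B   [B ::= ( )]
(((())({})({()})())B)B => (((())({})({()})())())B   [B ::= ( )]
(((())({})({()})())())B => (((())({})({()})())())()   [B ::= ( )]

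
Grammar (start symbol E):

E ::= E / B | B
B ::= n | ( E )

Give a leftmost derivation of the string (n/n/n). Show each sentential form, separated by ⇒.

E ⇒ B   [E ::= B]
B ⇒ (E)   [B ::= ( E )]
(E) ⇒ (E/B)   [E ::= E / B]
(E/B) ⇒ (E/B/B)   [E ::= E / B]
(E/B/B) ⇒ (B/B/B)   [E ::= B]
(B/B/B) ⇒ (n/B/B)   [B ::= n]
(n/B/B) ⇒ (n/n/B)   [B ::= n]
(n/n/B) ⇒ (n/n/n)   [B ::= n]

E ⇒ B ⇒ (E) ⇒ (E/B) ⇒ (E/B/B) ⇒ (B/B/B) ⇒ (n/B/B) ⇒ (n/n/B) ⇒ (n/n/n)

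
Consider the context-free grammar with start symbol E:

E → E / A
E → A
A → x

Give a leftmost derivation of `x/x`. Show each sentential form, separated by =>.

E=>E/A=>A/A=>x/A=>x/x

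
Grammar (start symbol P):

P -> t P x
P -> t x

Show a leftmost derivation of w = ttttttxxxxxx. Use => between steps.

P => tPx => ttPxx => tttPxxx => ttttPxxxx => tttttPxxxxx => ttttttxxxxxx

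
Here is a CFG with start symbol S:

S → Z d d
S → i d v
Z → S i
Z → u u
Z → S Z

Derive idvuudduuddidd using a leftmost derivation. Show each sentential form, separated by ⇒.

S ⇒ Zdd ⇒ Sidd ⇒ Zddidd ⇒ SZddidd ⇒ ZddZddidd ⇒ SZddZddidd ⇒ idvZddZddidd ⇒ idvuuddZddidd ⇒ idvuudduuddidd

S ⇒ Zdd   [S → Z d d]
Zdd ⇒ Sidd   [Z → S i]
Sidd ⇒ Zddidd   [S → Z d d]
Zddidd ⇒ SZddidd   [Z → S Z]
SZddidd ⇒ ZddZddidd   [S → Z d d]
ZddZddidd ⇒ SZddZddidd   [Z → S Z]
SZddZddidd ⇒ idvZddZddidd   [S → i d v]
idvZddZddidd ⇒ idvuuddZddidd   [Z → u u]
idvuuddZddidd ⇒ idvuudduuddidd   [Z → u u]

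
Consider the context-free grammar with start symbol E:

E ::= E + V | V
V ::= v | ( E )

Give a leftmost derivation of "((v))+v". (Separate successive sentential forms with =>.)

E => E+V => V+V => (E)+V => (V)+V => ((E))+V => ((V))+V => ((v))+V => ((v))+v

E => E+V   [E ::= E + V]
E+V => V+V   [E ::= V]
V+V => (E)+V   [V ::= ( E )]
(E)+V => (V)+V   [E ::= V]
(V)+V => ((E))+V   [V ::= ( E )]
((E))+V => ((V))+V   [E ::= V]
((V))+V => ((v))+V   [V ::= v]
((v))+V => ((v))+v   [V ::= v]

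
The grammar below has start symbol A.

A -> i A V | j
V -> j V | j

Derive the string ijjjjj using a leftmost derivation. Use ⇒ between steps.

A ⇒ iAV   [A -> i A V]
iAV ⇒ ijV   [A -> j]
ijV ⇒ ijjV   [V -> j V]
ijjV ⇒ ijjjV   [V -> j V]
ijjjV ⇒ ijjjjV   [V -> j V]
ijjjjV ⇒ ijjjjj   [V -> j]

A ⇒ iAV ⇒ ijV ⇒ ijjV ⇒ ijjjV ⇒ ijjjjV ⇒ ijjjjj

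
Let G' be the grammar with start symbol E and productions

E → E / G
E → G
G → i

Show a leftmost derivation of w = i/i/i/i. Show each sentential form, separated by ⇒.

E ⇒ E/G ⇒ E/G/G ⇒ E/G/G/G ⇒ G/G/G/G ⇒ i/G/G/G ⇒ i/i/G/G ⇒ i/i/i/G ⇒ i/i/i/i

E ⇒ E/G   [E → E / G]
E/G ⇒ E/G/G   [E → E / G]
E/G/G ⇒ E/G/G/G   [E → E / G]
E/G/G/G ⇒ G/G/G/G   [E → G]
G/G/G/G ⇒ i/G/G/G   [G → i]
i/G/G/G ⇒ i/i/G/G   [G → i]
i/i/G/G ⇒ i/i/i/G   [G → i]
i/i/i/G ⇒ i/i/i/i   [G → i]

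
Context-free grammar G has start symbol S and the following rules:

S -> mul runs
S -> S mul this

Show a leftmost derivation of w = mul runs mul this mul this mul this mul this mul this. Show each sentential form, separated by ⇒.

S ⇒ S mul this   [S -> S mul this]
S mul this ⇒ S mul this mul this   [S -> S mul this]
S mul this mul this ⇒ S mul this mul this mul this   [S -> S mul this]
S mul this mul this mul this ⇒ S mul this mul this mul this mul this   [S -> S mul this]
S mul this mul this mul this mul this ⇒ S mul this mul this mul this mul this mul this   [S -> S mul this]
S mul this mul this mul this mul this mul this ⇒ mul runs mul this mul this mul this mul this mul this   [S -> mul runs]

S ⇒ S mul this ⇒ S mul this mul this ⇒ S mul this mul this mul this ⇒ S mul this mul this mul this mul this ⇒ S mul this mul this mul this mul this mul this ⇒ mul runs mul this mul this mul this mul this mul this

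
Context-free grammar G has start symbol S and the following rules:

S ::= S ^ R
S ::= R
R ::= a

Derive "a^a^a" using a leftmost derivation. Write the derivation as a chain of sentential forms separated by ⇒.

S ⇒ S^R ⇒ S^R^R ⇒ R^R^R ⇒ a^R^R ⇒ a^a^R ⇒ a^a^a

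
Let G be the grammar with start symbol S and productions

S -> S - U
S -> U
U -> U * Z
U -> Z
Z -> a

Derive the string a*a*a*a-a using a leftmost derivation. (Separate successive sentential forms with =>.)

S => S-U => U-U => U*Z-U => U*Z*Z-U => U*Z*Z*Z-U => Z*Z*Z*Z-U => a*Z*Z*Z-U => a*a*Z*Z-U => a*a*a*Z-U => a*a*a*a-U => a*a*a*a-Z => a*a*a*a-a

S => S-U   [S -> S - U]
S-U => U-U   [S -> U]
U-U => U*Z-U   [U -> U * Z]
U*Z-U => U*Z*Z-U   [U -> U * Z]
U*Z*Z-U => U*Z*Z*Z-U   [U -> U * Z]
U*Z*Z*Z-U => Z*Z*Z*Z-U   [U -> Z]
Z*Z*Z*Z-U => a*Z*Z*Z-U   [Z -> a]
a*Z*Z*Z-U => a*a*Z*Z-U   [Z -> a]
a*a*Z*Z-U => a*a*a*Z-U   [Z -> a]
a*a*a*Z-U => a*a*a*a-U   [Z -> a]
a*a*a*a-U => a*a*a*a-Z   [U -> Z]
a*a*a*a-Z => a*a*a*a-a   [Z -> a]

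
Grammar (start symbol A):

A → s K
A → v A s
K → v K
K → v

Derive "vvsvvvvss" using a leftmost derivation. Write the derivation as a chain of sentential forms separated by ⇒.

A ⇒ vAs ⇒ vvAss ⇒ vvsKss ⇒ vvsvKss ⇒ vvsvvKss ⇒ vvsvvvKss ⇒ vvsvvvvss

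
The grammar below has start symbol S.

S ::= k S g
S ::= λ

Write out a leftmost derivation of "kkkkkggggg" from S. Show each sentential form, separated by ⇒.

S ⇒ kSg   [S ::= k S g]
kSg ⇒ kkSgg   [S ::= k S g]
kkSgg ⇒ kkkSggg   [S ::= k S g]
kkkSggg ⇒ kkkkSgggg   [S ::= k S g]
kkkkSgggg ⇒ kkkkkSggggg   [S ::= k S g]
kkkkkSggggg ⇒ kkkkkggggg   [S ::= λ]

S ⇒ kSg ⇒ kkSgg ⇒ kkkSggg ⇒ kkkkSgggg ⇒ kkkkkSggggg ⇒ kkkkkggggg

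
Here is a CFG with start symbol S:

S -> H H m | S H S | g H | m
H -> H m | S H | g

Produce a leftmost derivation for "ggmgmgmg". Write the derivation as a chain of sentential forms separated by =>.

S => gH   [S -> g H]
gH => gSH   [H -> S H]
gSH => gSHSH   [S -> S H S]
gSHSH => gHHmHSH   [S -> H H m]
gHHmHSH => gHmHmHSH   [H -> H m]
gHmHmHSH => ggmHmHSH   [H -> g]
ggmHmHSH => ggmgmHSH   [H -> g]
ggmgmHSH => ggmgmgSH   [H -> g]
ggmgmgSH => ggmgmgmH   [S -> m]
ggmgmgmH => ggmgmgmg   [H -> g]

S => gH => gSH => gSHSH => gHHmHSH => gHmHmHSH => ggmHmHSH => ggmgmHSH => ggmgmgSH => ggmgmgmH => ggmgmgmg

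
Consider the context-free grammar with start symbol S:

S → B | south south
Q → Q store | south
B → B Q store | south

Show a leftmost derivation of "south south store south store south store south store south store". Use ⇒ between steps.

S ⇒ B ⇒ B Q store ⇒ B Q store Q store ⇒ B Q store Q store Q store ⇒ B Q store Q store Q store Q store ⇒ B Q store Q store Q store Q store Q store ⇒ south Q store Q store Q store Q store Q store ⇒ south south store Q store Q store Q store Q store ⇒ south south store south store Q store Q store Q store ⇒ south south store south store south store Q store Q store ⇒ south south store south store south store south store Q store ⇒ south south store south store south store south store south store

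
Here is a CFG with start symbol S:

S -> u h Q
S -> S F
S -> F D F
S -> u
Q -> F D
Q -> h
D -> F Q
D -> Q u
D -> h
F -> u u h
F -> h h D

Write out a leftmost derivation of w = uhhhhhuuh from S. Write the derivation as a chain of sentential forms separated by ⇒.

S ⇒ SF ⇒ SFF ⇒ uhQFF ⇒ uhhFF ⇒ uhhhhDF ⇒ uhhhhhF ⇒ uhhhhhuuh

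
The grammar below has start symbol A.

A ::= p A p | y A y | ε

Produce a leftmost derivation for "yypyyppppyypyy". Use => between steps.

A => yAy   [A ::= y A y]
yAy => yyAyy   [A ::= y A y]
yyAyy => yypApyy   [A ::= p A p]
yypApyy => yypyAypyy   [A ::= y A y]
yypyAypyy => yypyyAyypyy   [A ::= y A y]
yypyyAyypyy => yypyypApyypyy   [A ::= p A p]
yypyypApyypyy => yypyyppAppyypyy   [A ::= p A p]
yypyyppAppyypyy => yypyyppppyypyy   [A ::= ε]

A => yAy => yyAyy => yypApyy => yypyAypyy => yypyyAyypyy => yypyypApyypyy => yypyyppAppyypyy => yypyyppppyypyy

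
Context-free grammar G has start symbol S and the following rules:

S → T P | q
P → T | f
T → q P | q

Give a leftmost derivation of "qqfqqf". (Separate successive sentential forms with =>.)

S => TP   [S → T P]
TP => qPP   [T → q P]
qPP => qTP   [P → T]
qTP => qqPP   [T → q P]
qqPP => qqfP   [P → f]
qqfP => qqfT   [P → T]
qqfT => qqfqP   [T → q P]
qqfqP => qqfqT   [P → T]
qqfqT => qqfqqP   [T → q P]
qqfqqP => qqfqqf   [P → f]

S => TP => qPP => qTP => qqPP => qqfP => qqfT => qqfqP => qqfqT => qqfqqP => qqfqqf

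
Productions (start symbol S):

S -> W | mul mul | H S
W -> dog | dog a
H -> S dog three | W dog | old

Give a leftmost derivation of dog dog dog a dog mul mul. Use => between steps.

S => H S   [S -> H S]
H S => W dog S   [H -> W dog]
W dog S => dog dog S   [W -> dog]
dog dog S => dog dog H S   [S -> H S]
dog dog H S => dog dog W dog S   [H -> W dog]
dog dog W dog S => dog dog dog a dog S   [W -> dog a]
dog dog dog a dog S => dog dog dog a dog mul mul   [S -> mul mul]

S => H S => W dog S => dog dog S => dog dog H S => dog dog W dog S => dog dog dog a dog S => dog dog dog a dog mul mul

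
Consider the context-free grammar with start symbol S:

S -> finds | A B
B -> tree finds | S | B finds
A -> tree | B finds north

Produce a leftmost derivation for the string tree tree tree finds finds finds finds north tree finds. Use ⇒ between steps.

S ⇒ A B   [S -> A B]
A B ⇒ B finds north B   [A -> B finds north]
B finds north B ⇒ B finds finds north B   [B -> B finds]
B finds finds north B ⇒ B finds finds finds north B   [B -> B finds]
B finds finds finds north B ⇒ S finds finds finds north B   [B -> S]
S finds finds finds north B ⇒ A B finds finds finds north B   [S -> A B]
A B finds finds finds north B ⇒ tree B finds finds finds north B   [A -> tree]
tree B finds finds finds north B ⇒ tree S finds finds finds north B   [B -> S]
tree S finds finds finds north B ⇒ tree A B finds finds finds north B   [S -> A B]
tree A B finds finds finds north B ⇒ tree tree B finds finds finds north B   [A -> tree]
tree tree B finds finds finds north B ⇒ tree tree tree finds finds finds finds north B   [B -> tree finds]
tree tree tree finds finds finds finds north B ⇒ tree tree tree finds finds finds finds north tree finds   [B -> tree finds]

S ⇒ A B ⇒ B finds north B ⇒ B finds finds north B ⇒ B finds finds finds north B ⇒ S finds finds finds north B ⇒ A B finds finds finds north B ⇒ tree B finds finds finds north B ⇒ tree S finds finds finds north B ⇒ tree A B finds finds finds north B ⇒ tree tree B finds finds finds north B ⇒ tree tree tree finds finds finds finds north B ⇒ tree tree tree finds finds finds finds north tree finds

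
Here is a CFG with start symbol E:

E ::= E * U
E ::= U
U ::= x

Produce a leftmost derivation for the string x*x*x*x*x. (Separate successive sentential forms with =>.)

E=>E*U=>E*U*U=>E*U*U*U=>E*U*U*U*U=>U*U*U*U*U=>x*U*U*U*U=>x*x*U*U*U=>x*x*x*U*U=>x*x*x*x*U=>x*x*x*x*x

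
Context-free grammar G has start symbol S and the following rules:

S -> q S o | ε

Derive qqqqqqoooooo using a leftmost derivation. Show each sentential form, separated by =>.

S=>qSo=>qqSoo=>qqqSooo=>qqqqSoooo=>qqqqqSooooo=>qqqqqqSoooooo=>qqqqqqoooooo

S => qSo   [S -> q S o]
qSo => qqSoo   [S -> q S o]
qqSoo => qqqSooo   [S -> q S o]
qqqSooo => qqqqSoooo   [S -> q S o]
qqqqSoooo => qqqqqSooooo   [S -> q S o]
qqqqqSooooo => qqqqqqSoooooo   [S -> q S o]
qqqqqqSoooooo => qqqqqqoooooo   [S -> ε]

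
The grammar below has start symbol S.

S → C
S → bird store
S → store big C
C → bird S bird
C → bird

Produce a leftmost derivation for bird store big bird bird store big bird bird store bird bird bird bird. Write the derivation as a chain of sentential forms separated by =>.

S => C => bird S bird => bird store big C bird => bird store big bird S bird bird => bird store big bird C bird bird => bird store big bird bird S bird bird bird => bird store big bird bird store big C bird bird bird => bird store big bird bird store big bird S bird bird bird bird => bird store big bird bird store big bird bird store bird bird bird bird

S => C   [S → C]
C => bird S bird   [C → bird S bird]
bird S bird => bird store big C bird   [S → store big C]
bird store big C bird => bird store big bird S bird bird   [C → bird S bird]
bird store big bird S bird bird => bird store big bird C bird bird   [S → C]
bird store big bird C bird bird => bird store big bird bird S bird bird bird   [C → bird S bird]
bird store big bird bird S bird bird bird => bird store big bird bird store big C bird bird bird   [S → store big C]
bird store big bird bird store big C bird bird bird => bird store big bird bird store big bird S bird bird bird bird   [C → bird S bird]
bird store big bird bird store big bird S bird bird bird bird => bird store big bird bird store big bird bird store bird bird bird bird   [S → bird store]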